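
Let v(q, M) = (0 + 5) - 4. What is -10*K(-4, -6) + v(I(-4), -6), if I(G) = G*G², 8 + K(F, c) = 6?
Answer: 21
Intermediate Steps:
K(F, c) = -2 (K(F, c) = -8 + 6 = -2)
I(G) = G³
v(q, M) = 1 (v(q, M) = 5 - 4 = 1)
-10*K(-4, -6) + v(I(-4), -6) = -10*(-2) + 1 = 20 + 1 = 21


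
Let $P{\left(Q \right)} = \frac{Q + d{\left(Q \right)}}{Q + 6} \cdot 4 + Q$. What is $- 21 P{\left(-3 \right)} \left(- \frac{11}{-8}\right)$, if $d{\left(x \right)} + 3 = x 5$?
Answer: $\frac{7161}{8} \approx 895.13$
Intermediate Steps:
$d{\left(x \right)} = -3 + 5 x$ ($d{\left(x \right)} = -3 + x 5 = -3 + 5 x$)
$P{\left(Q \right)} = Q + \frac{4 \left(-3 + 6 Q\right)}{6 + Q}$ ($P{\left(Q \right)} = \frac{Q + \left(-3 + 5 Q\right)}{Q + 6} \cdot 4 + Q = \frac{-3 + 6 Q}{6 + Q} 4 + Q = \frac{4 \left(-3 + 6 Q\right)}{6 + Q} + Q = Q + \frac{4 \left(-3 + 6 Q\right)}{6 + Q}$)
$- 21 P{\left(-3 \right)} \left(- \frac{11}{-8}\right) = - 21 \frac{-12 + \left(-3\right)^{2} + 30 \left(-3\right)}{6 - 3} \left(- \frac{11}{-8}\right) = - 21 \frac{-12 + 9 - 90}{3} \left(\left(-11\right) \left(- \frac{1}{8}\right)\right) = - 21 \cdot \frac{1}{3} \left(-93\right) \frac{11}{8} = \left(-21\right) \left(-31\right) \frac{11}{8} = 651 \cdot \frac{11}{8} = \frac{7161}{8}$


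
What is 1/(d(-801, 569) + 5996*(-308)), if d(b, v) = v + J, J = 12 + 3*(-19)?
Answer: -1/1846244 ≈ -5.4164e-7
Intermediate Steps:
J = -45 (J = 12 - 57 = -45)
d(b, v) = -45 + v (d(b, v) = v - 45 = -45 + v)
1/(d(-801, 569) + 5996*(-308)) = 1/((-45 + 569) + 5996*(-308)) = 1/(524 - 1846768) = 1/(-1846244) = -1/1846244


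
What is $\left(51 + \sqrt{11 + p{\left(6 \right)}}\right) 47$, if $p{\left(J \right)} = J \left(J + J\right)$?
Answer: $2397 + 47 \sqrt{83} \approx 2825.2$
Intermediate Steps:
$p{\left(J \right)} = 2 J^{2}$ ($p{\left(J \right)} = J 2 J = 2 J^{2}$)
$\left(51 + \sqrt{11 + p{\left(6 \right)}}\right) 47 = \left(51 + \sqrt{11 + 2 \cdot 6^{2}}\right) 47 = \left(51 + \sqrt{11 + 2 \cdot 36}\right) 47 = \left(51 + \sqrt{11 + 72}\right) 47 = \left(51 + \sqrt{83}\right) 47 = 2397 + 47 \sqrt{83}$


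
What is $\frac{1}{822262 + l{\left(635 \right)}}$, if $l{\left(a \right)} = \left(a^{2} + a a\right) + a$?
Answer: $\frac{1}{1629347} \approx 6.1374 \cdot 10^{-7}$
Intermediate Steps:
$l{\left(a \right)} = a + 2 a^{2}$ ($l{\left(a \right)} = \left(a^{2} + a^{2}\right) + a = 2 a^{2} + a = a + 2 a^{2}$)
$\frac{1}{822262 + l{\left(635 \right)}} = \frac{1}{822262 + 635 \left(1 + 2 \cdot 635\right)} = \frac{1}{822262 + 635 \left(1 + 1270\right)} = \frac{1}{822262 + 635 \cdot 1271} = \frac{1}{822262 + 807085} = \frac{1}{1629347}$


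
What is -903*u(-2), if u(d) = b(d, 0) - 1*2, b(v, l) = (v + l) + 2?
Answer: 1806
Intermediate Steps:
b(v, l) = 2 + l + v (b(v, l) = (l + v) + 2 = 2 + l + v)
u(d) = d (u(d) = (2 + 0 + d) - 1*2 = (2 + d) - 2 = d)
-903*u(-2) = -903*(-2) = 1806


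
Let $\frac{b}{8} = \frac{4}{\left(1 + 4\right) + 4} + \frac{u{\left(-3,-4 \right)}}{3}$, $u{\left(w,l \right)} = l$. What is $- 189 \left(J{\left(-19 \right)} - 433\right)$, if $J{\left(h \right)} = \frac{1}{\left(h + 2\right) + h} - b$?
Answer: $\frac{321993}{4} \approx 80498.0$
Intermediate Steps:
$b = - \frac{64}{9}$ ($b = 8 \left(\frac{4}{\left(1 + 4\right) + 4} - \frac{4}{3}\right) = 8 \left(\frac{4}{5 + 4} - \frac{4}{3}\right) = 8 \left(\frac{4}{9} - \frac{4}{3}\right) = 8 \left(- \frac{8}{9}\right) = - \frac{64}{9} \approx -7.1111$)
$J{\left(h \right)} = \frac{64}{9} + \frac{1}{2 + 2 h}$ ($J{\left(h \right)} = \frac{1}{\left(h + 2\right) + h} - - \frac{64}{9} = \frac{1}{\left(2 + h\right) + h} + \frac{64}{9} = \frac{1}{2 + 2 h} + \frac{64}{9} = \frac{64}{9} + \frac{1}{2 + 2 h}$)
$- 189 \left(J{\left(-19 \right)} - 433\right) = - 189 \left(\frac{137 + 128 \left(-19\right)}{18 \left(1 - 19\right)} - 433\right) = - 189 \left(\frac{137 - 2432}{18 \left(-18\right)} - 433\right) = - 189 \left(\frac{1}{18} \left(- \frac{1}{18}\right) \left(-2295\right) - 433\right) = - 189 \left(\frac{85}{12} - 433\right) = \left(-189\right) \left(- \frac{5111}{12}\right) = \frac{321993}{4}$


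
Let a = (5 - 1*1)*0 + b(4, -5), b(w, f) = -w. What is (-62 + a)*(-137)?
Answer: 9042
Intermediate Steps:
a = -4 (a = (5 - 1*1)*0 - 1*4 = (5 - 1)*0 - 4 = 4*0 - 4 = 0 - 4 = -4)
(-62 + a)*(-137) = (-62 - 4)*(-137) = -66*(-137) = 9042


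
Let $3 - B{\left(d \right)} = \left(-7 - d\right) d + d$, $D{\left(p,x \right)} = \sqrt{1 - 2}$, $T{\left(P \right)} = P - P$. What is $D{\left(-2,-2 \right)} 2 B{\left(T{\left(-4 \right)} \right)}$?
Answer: $6 i \approx 6.0 i$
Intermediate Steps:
$T{\left(P \right)} = 0$
$D{\left(p,x \right)} = i$ ($D{\left(p,x \right)} = \sqrt{-1} = i$)
$B{\left(d \right)} = 3 - d - d \left(-7 - d\right)$ ($B{\left(d \right)} = 3 - \left(\left(-7 - d\right) d + d\right) = 3 - \left(d \left(-7 - d\right) + d\right) = 3 - \left(d + d \left(-7 - d\right)\right) = 3 - d - d \left(-7 - d\right)$)
$D{\left(-2,-2 \right)} 2 B{\left(T{\left(-4 \right)} \right)} = i 2 \left(3 + 0^{2} + 6 \cdot 0\right) = 2 i \left(3 + 0 + 0\right) = 2 i 3 = 6 i$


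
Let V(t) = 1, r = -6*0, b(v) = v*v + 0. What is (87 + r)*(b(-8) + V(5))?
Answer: 5655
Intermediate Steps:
b(v) = v**2 (b(v) = v**2 + 0 = v**2)
r = 0
(87 + r)*(b(-8) + V(5)) = (87 + 0)*((-8)**2 + 1) = 87*(64 + 1) = 87*65 = 5655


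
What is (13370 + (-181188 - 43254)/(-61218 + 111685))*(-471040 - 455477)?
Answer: -624953642750916/50467 ≈ -1.2383e+10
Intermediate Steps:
(13370 + (-181188 - 43254)/(-61218 + 111685))*(-471040 - 455477) = (13370 - 224442/50467)*(-926517) = (674519348/50467)*(-926517) = -624953642750916/50467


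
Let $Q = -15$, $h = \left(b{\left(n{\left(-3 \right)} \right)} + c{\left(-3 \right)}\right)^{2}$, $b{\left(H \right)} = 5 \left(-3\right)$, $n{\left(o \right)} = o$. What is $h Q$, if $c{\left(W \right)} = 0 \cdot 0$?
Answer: $-3375$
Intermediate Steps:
$c{\left(W \right)} = 0$
$b{\left(H \right)} = -15$
$h = 225$ ($h = \left(-15 + 0\right)^{2} = \left(-15\right)^{2} = 225$)
$h Q = 225 \left(-15\right) = -3375$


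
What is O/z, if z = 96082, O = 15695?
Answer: 15695/96082 ≈ 0.16335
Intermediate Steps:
O/z = 15695/96082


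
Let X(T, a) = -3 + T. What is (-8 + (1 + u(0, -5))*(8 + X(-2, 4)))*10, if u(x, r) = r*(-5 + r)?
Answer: 1450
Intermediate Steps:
(-8 + (1 + u(0, -5))*(8 + X(-2, 4)))*10 = (-8 + (1 - 5*(-5 - 5))*(8 + (-3 - 2)))*10 = (-8 + (1 - 5*(-10))*(8 - 5))*10 = (-8 + (1 + 50)*3)*10 = (-8 + 51*3)*10 = (-8 + 153)*10 = 145*10 = 1450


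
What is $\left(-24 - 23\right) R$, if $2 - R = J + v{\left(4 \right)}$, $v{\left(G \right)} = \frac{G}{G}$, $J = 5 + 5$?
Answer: $423$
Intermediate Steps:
$J = 10$
$v{\left(G \right)} = 1$
$R = -9$ ($R = 2 - \left(10 + 1\right) = 2 - 11 = -9$)
$\left(-24 - 23\right) R = \left(-24 - 23\right) \left(-9\right) = \left(-47\right) \left(-9\right) = 423$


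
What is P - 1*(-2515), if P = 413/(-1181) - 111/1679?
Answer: 4986166467/1982899 ≈ 2514.6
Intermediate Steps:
P = -824518/1982899 (P = 413*(-1/1181) - 111*1/1679 = -413/1181 - 111/1679 = -824518/1982899 ≈ -0.41581)
P - 1*(-2515) = -824518/1982899 - 1*(-2515) = -824518/1982899 + 2515 = 4986166467/1982899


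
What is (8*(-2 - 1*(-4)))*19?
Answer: 304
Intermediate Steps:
(8*(-2 - 1*(-4)))*19 = (8*(-2 + 4))*19 = (8*2)*19 = 16*19 = 304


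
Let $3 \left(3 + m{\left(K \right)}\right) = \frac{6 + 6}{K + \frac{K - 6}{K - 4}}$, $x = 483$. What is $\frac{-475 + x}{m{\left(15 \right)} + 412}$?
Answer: $\frac{696}{35605} \approx 0.019548$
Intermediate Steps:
$m{\left(K \right)} = -3 + \frac{4}{K + \frac{-6 + K}{-4 + K}}$ ($m{\left(K \right)} = -3 + \frac{\left(6 + 6\right) \frac{1}{K + \frac{K - 6}{K - 4}}}{3} = -3 + \frac{12 \frac{1}{K + \frac{-6 + K}{-4 + K}}}{3} = -3 + \frac{4}{K + \frac{-6 + K}{-4 + K}}$)
$\frac{-475 + x}{m{\left(15 \right)} + 412} = \frac{-475 + 483}{\frac{-2 - 195 + 3 \cdot 15^{2}}{6 - 15^{2} + 3 \cdot 15} + 412} = \frac{8}{\frac{-2 - 195 + 3 \cdot 225}{6 - 225 + 45} + 412} = \frac{8}{\frac{-2 - 195 + 675}{6 - 225 + 45} + 412} = \frac{8}{\frac{1}{-174} \cdot 478 + 412} = \frac{8}{\left(- \frac{1}{174}\right) 478 + 412} = \frac{8}{- \frac{239}{87} + 412} = \frac{8}{\frac{35605}{87}} = 8 \cdot \frac{87}{35605} = \frac{696}{35605}$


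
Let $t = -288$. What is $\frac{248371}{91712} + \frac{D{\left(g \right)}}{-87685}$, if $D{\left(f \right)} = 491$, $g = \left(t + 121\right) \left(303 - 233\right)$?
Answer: $\frac{21733380543}{8041766720} \approx 2.7026$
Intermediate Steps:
$g = -11690$ ($g = \left(-288 + 121\right) \left(303 - 233\right) = \left(-167\right) 70 = -11690$)
$\frac{248371}{91712} + \frac{D{\left(g \right)}}{-87685} = \frac{248371}{91712} + \frac{491}{-87685} = 248371 \cdot \frac{1}{91712} + 491 \left(- \frac{1}{87685}\right) = \frac{248371}{91712} - \frac{491}{87685} = \frac{21733380543}{8041766720}$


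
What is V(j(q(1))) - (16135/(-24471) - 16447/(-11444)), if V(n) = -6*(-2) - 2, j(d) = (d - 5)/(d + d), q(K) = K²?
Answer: 2582635643/280046124 ≈ 9.2222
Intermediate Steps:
j(d) = (-5 + d)/(2*d) (j(d) = (-5 + d)/((2*d)) = (-5 + d)*(1/(2*d)) = (-5 + d)/(2*d))
V(n) = 10 (V(n) = 12 - 2 = 10)
V(j(q(1))) - (16135/(-24471) - 16447/(-11444)) = 10 - (16135/(-24471) - 16447/(-11444)) = 10 - (16135*(-1/24471) - 16447*(-1/11444)) = 10 - (-16135/24471 + 16447/11444) = 10 - 1*217825597/280046124 = 10 - 217825597/280046124 = 2582635643/280046124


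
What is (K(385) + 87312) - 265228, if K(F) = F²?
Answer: -29691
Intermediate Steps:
(K(385) + 87312) - 265228 = (385² + 87312) - 265228 = (148225 + 87312) - 265228 = 235537 - 265228 = -29691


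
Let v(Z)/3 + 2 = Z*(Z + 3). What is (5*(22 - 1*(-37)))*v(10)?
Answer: 113280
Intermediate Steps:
v(Z) = -6 + 3*Z*(3 + Z) (v(Z) = -6 + 3*(Z*(Z + 3)) = -6 + 3*(Z*(3 + Z)) = -6 + 3*Z*(3 + Z))
(5*(22 - 1*(-37)))*v(10) = (5*(22 - 1*(-37)))*(-6 + 3*10**2 + 9*10) = (5*(22 + 37))*(-6 + 3*100 + 90) = (5*59)*(-6 + 300 + 90) = 295*384 = 113280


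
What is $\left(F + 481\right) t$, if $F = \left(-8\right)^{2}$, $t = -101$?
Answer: $-55045$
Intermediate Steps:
$F = 64$
$\left(F + 481\right) t = \left(64 + 481\right) \left(-101\right) = 545 \left(-101\right) = -55045$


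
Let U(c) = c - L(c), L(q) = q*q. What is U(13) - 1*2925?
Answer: -3081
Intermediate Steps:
L(q) = q²
U(c) = c - c²
U(13) - 1*2925 = 13*(1 - 1*13) - 1*2925 = 13*(1 - 13) - 2925 = 13*(-12) - 2925 = -156 - 2925 = -3081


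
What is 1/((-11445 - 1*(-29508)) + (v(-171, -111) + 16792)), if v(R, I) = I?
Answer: 1/34744 ≈ 2.8782e-5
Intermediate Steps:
1/((-11445 - 1*(-29508)) + (v(-171, -111) + 16792)) = 1/((-11445 - 1*(-29508)) + (-111 + 16792)) = 1/((-11445 + 29508) + 16681) = 1/(18063 + 16681) = 1/34744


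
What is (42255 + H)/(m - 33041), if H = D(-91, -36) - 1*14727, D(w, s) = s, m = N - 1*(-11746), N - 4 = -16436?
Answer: -27492/37727 ≈ -0.72871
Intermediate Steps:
N = -16432 (N = 4 - 16436 = -16432)
m = -4686 (m = -16432 - 1*(-11746) = -16432 + 11746 = -4686)
H = -14763 (H = -36 - 1*14727 = -36 - 14727 = -14763)
(42255 + H)/(m - 33041) = (42255 - 14763)/(-4686 - 33041) = 27492/(-37727) = 27492*(-1/37727) = -27492/37727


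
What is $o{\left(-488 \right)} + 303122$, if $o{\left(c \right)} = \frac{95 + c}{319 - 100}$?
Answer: $\frac{22127775}{73} \approx 3.0312 \cdot 10^{5}$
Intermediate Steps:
$o{\left(c \right)} = \frac{95}{219} + \frac{c}{219}$ ($o{\left(c \right)} = \frac{95 + c}{219} = \left(95 + c\right) \frac{1}{219} = \frac{95}{219} + \frac{c}{219}$)
$o{\left(-488 \right)} + 303122 = \left(\frac{95}{219} + \frac{1}{219} \left(-488\right)\right) + 303122 = \left(\frac{95}{219} - \frac{488}{219}\right) + 303122 = - \frac{131}{73} + 303122 = \frac{22127775}{73}$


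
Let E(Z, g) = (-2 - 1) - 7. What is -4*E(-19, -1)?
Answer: 40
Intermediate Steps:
E(Z, g) = -10 (E(Z, g) = -3 - 7 = -10)
-4*E(-19, -1) = -4*(-10) = 40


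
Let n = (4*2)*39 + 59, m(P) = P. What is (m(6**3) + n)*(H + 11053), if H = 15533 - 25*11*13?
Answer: 13507457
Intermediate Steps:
H = 11958 (H = 15533 - 275*13 = 15533 - 3575 = 11958)
n = 371 (n = 8*39 + 59 = 312 + 59 = 371)
(m(6**3) + n)*(H + 11053) = (6**3 + 371)*(11958 + 11053) = (216 + 371)*23011 = 587*23011 = 13507457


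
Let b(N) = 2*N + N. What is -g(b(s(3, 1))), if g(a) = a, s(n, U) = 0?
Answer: 0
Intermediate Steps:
b(N) = 3*N
-g(b(s(3, 1))) = -3*0 = -1*0 = 0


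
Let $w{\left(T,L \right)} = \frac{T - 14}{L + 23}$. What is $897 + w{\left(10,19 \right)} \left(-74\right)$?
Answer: $\frac{18985}{21} \approx 904.05$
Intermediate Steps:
$w{\left(T,L \right)} = \frac{-14 + T}{23 + L}$
$897 + w{\left(10,19 \right)} \left(-74\right) = 897 + \frac{-14 + 10}{23 + 19} \left(-74\right) = 897 + \frac{1}{42} \left(-4\right) \left(-74\right) = 897 - - \frac{148}{21} = 897 + \frac{148}{21} = \frac{18985}{21}$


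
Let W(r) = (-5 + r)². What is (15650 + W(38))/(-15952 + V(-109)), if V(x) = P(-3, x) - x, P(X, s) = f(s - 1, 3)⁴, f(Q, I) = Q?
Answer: 16739/146394157 ≈ 0.00011434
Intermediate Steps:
P(X, s) = (-1 + s)⁴ (P(X, s) = (s - 1)⁴ = (-1 + s)⁴)
V(x) = (-1 + x)⁴ - x
(15650 + W(38))/(-15952 + V(-109)) = (15650 + (-5 + 38)²)/(-15952 + ((-1 - 109)⁴ - 1*(-109))) = (15650 + 33²)/(-15952 + ((-110)⁴ + 109)) = (15650 + 1089)/(-15952 + (146410000 + 109)) = 16739/(-15952 + 146410109) = 16739/146394157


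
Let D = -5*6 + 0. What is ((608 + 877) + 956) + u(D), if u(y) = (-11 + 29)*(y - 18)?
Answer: 1577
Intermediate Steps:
D = -30 (D = -30 + 0 = -30)
u(y) = -324 + 18*y (u(y) = 18*(-18 + y) = -324 + 18*y)
((608 + 877) + 956) + u(D) = ((608 + 877) + 956) + (-324 + 18*(-30)) = (1485 + 956) + (-324 - 540) = 2441 - 864 = 1577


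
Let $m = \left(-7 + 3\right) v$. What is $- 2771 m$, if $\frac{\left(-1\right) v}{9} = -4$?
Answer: $399024$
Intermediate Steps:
$v = 36$ ($v = \left(-9\right) \left(-4\right) = 36$)
$m = -144$ ($m = \left(-7 + 3\right) 36 = \left(-4\right) 36 = -144$)
$- 2771 m = \left(-2771\right) \left(-144\right) = 399024$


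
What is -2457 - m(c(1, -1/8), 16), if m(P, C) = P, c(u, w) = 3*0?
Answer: -2457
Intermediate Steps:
c(u, w) = 0
-2457 - m(c(1, -1/8), 16) = -2457 - 1*0 = -2457 + 0 = -2457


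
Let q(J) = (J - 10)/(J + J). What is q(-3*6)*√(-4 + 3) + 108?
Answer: 108 + 7*I/9 ≈ 108.0 + 0.77778*I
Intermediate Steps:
q(J) = (-10 + J)/(2*J) (q(J) = (-10 + J)/((2*J)) = (-10 + J)*(1/(2*J)) = (-10 + J)/(2*J))
q(-3*6)*√(-4 + 3) + 108 = ((-10 - 3*6)/(2*((-3*6))))*√(-4 + 3) + 108 = ((½)*(-10 - 18)/(-18))*√(-1) + 108 = ((½)*(-1/18)*(-28))*I + 108 = 7*I/9 + 108 = 108 + 7*I/9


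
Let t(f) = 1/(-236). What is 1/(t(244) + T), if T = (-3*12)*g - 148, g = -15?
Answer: 236/92511 ≈ 0.0025510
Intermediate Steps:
t(f) = -1/236
T = 392 (T = -3*12*(-15) - 148 = -36*(-15) - 148 = 540 - 148 = 392)
1/(t(244) + T) = 1/(-1/236 + 392) = 1/(92511/236) = 236/92511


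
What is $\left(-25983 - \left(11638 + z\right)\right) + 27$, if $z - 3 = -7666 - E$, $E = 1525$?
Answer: $-28406$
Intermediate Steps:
$z = -9188$ ($z = 3 - 9191 = -9188$)
$\left(-25983 - \left(11638 + z\right)\right) + 27 = \left(-25983 - 2450\right) + 27 = -28433 + 27 = -28406$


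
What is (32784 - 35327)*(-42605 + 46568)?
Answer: -10077909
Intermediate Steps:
(32784 - 35327)*(-42605 + 46568) = -2543*3963 = -10077909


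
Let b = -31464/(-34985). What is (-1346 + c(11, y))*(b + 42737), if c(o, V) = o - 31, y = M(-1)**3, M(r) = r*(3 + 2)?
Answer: -2042423268694/34985 ≈ -5.8380e+7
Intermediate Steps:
M(r) = 5*r (M(r) = r*5 = 5*r)
y = -125 (y = (5*(-1))**3 = (-5)**3 = -125)
c(o, V) = -31 + o
b = 31464/34985 (b = -31464*(-1/34985) = 31464/34985 ≈ 0.89936)
(-1346 + c(11, y))*(b + 42737) = (-1346 + (-31 + 11))*(31464/34985 + 42737) = (-1346 - 20)*(1495185409/34985) = -1366*1495185409/34985 = -2042423268694/34985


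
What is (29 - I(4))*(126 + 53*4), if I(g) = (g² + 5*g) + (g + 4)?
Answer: -5070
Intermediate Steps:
I(g) = 4 + g² + 6*g (I(g) = (g² + 5*g) + (4 + g) = 4 + g² + 6*g)
(29 - I(4))*(126 + 53*4) = (29 - (4 + 4² + 6*4))*(126 + 53*4) = (29 - (4 + 16 + 24))*(126 + 212) = (29 - 1*44)*338 = (29 - 44)*338 = -15*338 = -5070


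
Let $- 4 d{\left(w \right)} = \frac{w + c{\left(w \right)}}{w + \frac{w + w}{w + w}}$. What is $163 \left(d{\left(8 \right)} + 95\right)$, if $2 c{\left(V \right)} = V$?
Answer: $\frac{46292}{3} \approx 15431.0$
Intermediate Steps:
$c{\left(V \right)} = \frac{V}{2}$
$d{\left(w \right)} = - \frac{3 w}{8 \left(1 + w\right)}$ ($d{\left(w \right)} = - \frac{\left(w + \frac{w}{2}\right) \frac{1}{w + \frac{w + w}{w + w}}}{4} = - \frac{\frac{3 w}{2} \frac{1}{w + \frac{2 w}{2 w}}}{4} = - \frac{\frac{3 w}{2} \frac{1}{w + 2 w \frac{1}{2 w}}}{4} = - \frac{\frac{3 w}{2} \frac{1}{w + 1}}{4} = - \frac{\frac{3 w}{2} \frac{1}{1 + w}}{4} = - \frac{\frac{3}{2} w \frac{1}{1 + w}}{4} = - \frac{3 w}{8 \left(1 + w\right)}$)
$163 \left(d{\left(8 \right)} + 95\right) = 163 \left(\left(-3\right) 8 \frac{1}{8 + 8 \cdot 8} + 95\right) = 163 \left(\left(-3\right) 8 \frac{1}{8 + 64} + 95\right) = 163 \left(\left(-3\right) 8 \cdot \frac{1}{72} + 95\right) = 163 \left(- \frac{1}{3} + 95\right) = 163 \cdot \frac{284}{3} = \frac{46292}{3}$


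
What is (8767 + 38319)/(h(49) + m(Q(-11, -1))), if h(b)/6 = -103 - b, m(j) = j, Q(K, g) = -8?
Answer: -23543/460 ≈ -51.180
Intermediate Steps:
h(b) = -618 - 6*b (h(b) = 6*(-103 - b) = -618 - 6*b)
(8767 + 38319)/(h(49) + m(Q(-11, -1))) = (8767 + 38319)/((-618 - 6*49) - 8) = 47086/((-618 - 294) - 8) = 47086/(-912 - 8) = 47086/(-920) = 47086*(-1/920) = -23543/460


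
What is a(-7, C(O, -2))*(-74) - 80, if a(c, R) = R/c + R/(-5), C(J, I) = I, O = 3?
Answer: -4576/35 ≈ -130.74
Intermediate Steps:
a(c, R) = -R/5 + R/c (a(c, R) = R/c + R*(-⅕) = R/c - R/5 = -R/5 + R/c)
a(-7, C(O, -2))*(-74) - 80 = (-⅕*(-2) - 2/(-7))*(-74) - 80 = (⅖ - 2*(-⅐))*(-74) - 80 = (⅖ + 2/7)*(-74) - 80 = (24/35)*(-74) - 80 = -1776/35 - 80 = -4576/35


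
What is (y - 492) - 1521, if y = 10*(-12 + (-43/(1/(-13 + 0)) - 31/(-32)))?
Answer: 55467/16 ≈ 3466.7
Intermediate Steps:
y = 87675/16 (y = 10*(-12 + (-43/(1/(-13)) - 31*(-1/32))) = 10*(-12 + (-43/(-1/13) + 31/32)) = 10*(-12 + (-43*(-13) + 31/32)) = 10*(-12 + (559 + 31/32)) = 10*(-12 + 17919/32) = 10*(17535/32) = 87675/16 ≈ 5479.7)
(y - 492) - 1521 = (87675/16 - 492) - 1521 = 79803/16 - 1521 = 55467/16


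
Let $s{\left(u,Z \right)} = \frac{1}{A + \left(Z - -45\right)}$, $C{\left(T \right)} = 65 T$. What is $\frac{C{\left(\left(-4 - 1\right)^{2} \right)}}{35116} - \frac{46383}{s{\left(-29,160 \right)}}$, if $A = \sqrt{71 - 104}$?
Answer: $- \frac{333901011115}{35116} - 46383 i \sqrt{33} \approx -9.5085 \cdot 10^{6} - 2.6645 \cdot 10^{5} i$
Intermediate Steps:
$A = i \sqrt{33}$ ($A = \sqrt{-33} = i \sqrt{33} \approx 5.7446 i$)
$s{\left(u,Z \right)} = \frac{1}{45 + Z + i \sqrt{33}}$ ($s{\left(u,Z \right)} = \frac{1}{i \sqrt{33} + \left(Z - -45\right)} = \frac{1}{i \sqrt{33} + \left(Z + 45\right)} = \frac{1}{i \sqrt{33} + \left(45 + Z\right)} = \frac{1}{45 + Z + i \sqrt{33}}$)
$\frac{C{\left(\left(-4 - 1\right)^{2} \right)}}{35116} - \frac{46383}{s{\left(-29,160 \right)}} = \frac{65 \left(-4 - 1\right)^{2}}{35116} - \frac{46383}{\frac{1}{45 + 160 + i \sqrt{33}}} = 65 \left(-5\right)^{2} \cdot \frac{1}{35116} - \frac{46383}{\frac{1}{205 + i \sqrt{33}}} = 65 \cdot 25 \cdot \frac{1}{35116} - 46383 \left(205 + i \sqrt{33}\right) = 1625 \cdot \frac{1}{35116} - \left(9508515 + 46383 i \sqrt{33}\right) = \frac{1625}{35116} - \left(9508515 + 46383 i \sqrt{33}\right) = - \frac{333901011115}{35116} - 46383 i \sqrt{33}$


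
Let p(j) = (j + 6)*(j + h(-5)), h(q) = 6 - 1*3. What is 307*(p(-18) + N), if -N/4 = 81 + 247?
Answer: -347524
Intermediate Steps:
h(q) = 3 (h(q) = 6 - 3 = 3)
N = -1312 (N = -4*(81 + 247) = -4*328 = -1312)
p(j) = (3 + j)*(6 + j) (p(j) = (j + 6)*(j + 3) = (6 + j)*(3 + j) = (3 + j)*(6 + j))
307*(p(-18) + N) = 307*((18 + (-18)² + 9*(-18)) - 1312) = 307*((18 + 324 - 162) - 1312) = 307*(180 - 1312) = 307*(-1132) = -347524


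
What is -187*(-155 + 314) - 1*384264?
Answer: -413997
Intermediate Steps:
-187*(-155 + 314) - 1*384264 = -187*159 - 384264 = -29733 - 384264 = -413997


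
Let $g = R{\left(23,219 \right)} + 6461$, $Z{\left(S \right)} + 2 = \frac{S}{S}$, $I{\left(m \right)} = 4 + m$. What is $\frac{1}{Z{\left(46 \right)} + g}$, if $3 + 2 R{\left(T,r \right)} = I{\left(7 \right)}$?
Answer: $\frac{1}{6464} \approx 0.0001547$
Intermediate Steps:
$R{\left(T,r \right)} = 4$ ($R{\left(T,r \right)} = - \frac{3}{2} + \frac{4 + 7}{2} = - \frac{3}{2} + \frac{1}{2} \cdot 11 = - \frac{3}{2} + \frac{11}{2} = 4$)
$Z{\left(S \right)} = -1$ ($Z{\left(S \right)} = -2 + \frac{S}{S} = -2 + 1 = -1$)
$g = 6465$ ($g = 4 + 6461 = 6465$)
$\frac{1}{Z{\left(46 \right)} + g} = \frac{1}{-1 + 6465} = \frac{1}{6464}$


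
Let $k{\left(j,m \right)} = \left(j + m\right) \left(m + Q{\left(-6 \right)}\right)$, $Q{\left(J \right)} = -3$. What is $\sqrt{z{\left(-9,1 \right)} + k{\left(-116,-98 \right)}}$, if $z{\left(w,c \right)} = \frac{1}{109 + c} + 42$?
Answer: $\frac{\sqrt{262037710}}{110} \approx 147.16$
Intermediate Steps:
$z{\left(w,c \right)} = 42 + \frac{1}{109 + c}$
$k{\left(j,m \right)} = \left(-3 + m\right) \left(j + m\right)$ ($k{\left(j,m \right)} = \left(j + m\right) \left(m - 3\right) = \left(j + m\right) \left(-3 + m\right) = \left(-3 + m\right) \left(j + m\right)$)
$\sqrt{z{\left(-9,1 \right)} + k{\left(-116,-98 \right)}} = \sqrt{\frac{4579 + 42 \cdot 1}{109 + 1} - \left(-12010 - 9604\right)} = \sqrt{\frac{4579 + 42}{110} + \left(9604 + 348 + 294 + 11368\right)} = \sqrt{\frac{1}{110} \cdot 4621 + 21614} = \sqrt{\frac{4621}{110} + 21614} = \sqrt{\frac{2382161}{110}} = \frac{\sqrt{262037710}}{110}$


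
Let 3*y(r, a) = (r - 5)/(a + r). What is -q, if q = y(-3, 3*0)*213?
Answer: -568/3 ≈ -189.33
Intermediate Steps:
y(r, a) = (-5 + r)/(3*(a + r)) (y(r, a) = ((r - 5)/(a + r))/3 = ((-5 + r)/(a + r))/3 = (-5 + r)/(3*(a + r)))
q = 568/3 (q = ((-5 - 3)/(3*(3*0 - 3)))*213 = ((⅓)*(-8)/(0 - 3))*213 = ((⅓)*(-8)/(-3))*213 = ((⅓)*(-⅓)*(-8))*213 = (8/9)*213 = 568/3 ≈ 189.33)
-q = -1*568/3 = -568/3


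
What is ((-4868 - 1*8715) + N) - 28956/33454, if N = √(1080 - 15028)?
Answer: -227217319/16727 + 2*I*√3487 ≈ -13584.0 + 118.1*I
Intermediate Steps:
N = 2*I*√3487 (N = √(-13948) = 2*I*√3487 ≈ 118.1*I)
((-4868 - 1*8715) + N) - 28956/33454 = ((-4868 - 1*8715) + 2*I*√3487) - 28956/33454 = ((-4868 - 8715) + 2*I*√3487) - 28956*1/33454 = (-13583 + 2*I*√3487) - 14478/16727 = -227217319/16727 + 2*I*√3487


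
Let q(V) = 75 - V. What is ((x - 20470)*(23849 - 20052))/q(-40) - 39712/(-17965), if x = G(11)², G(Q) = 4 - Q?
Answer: -55719010013/82639 ≈ -6.7425e+5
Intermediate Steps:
x = 49 (x = (4 - 1*11)² = (4 - 11)² = (-7)² = 49)
((x - 20470)*(23849 - 20052))/q(-40) - 39712/(-17965) = ((49 - 20470)*(23849 - 20052))/(75 - 1*(-40)) - 39712/(-17965) = (-20421*3797)/(75 + 40) - 39712*(-1/17965) = -77538537/115 + 39712/17965 = -55719010013/82639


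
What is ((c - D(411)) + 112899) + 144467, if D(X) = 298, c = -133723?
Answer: 123345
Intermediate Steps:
((c - D(411)) + 112899) + 144467 = ((-133723 - 1*298) + 112899) + 144467 = ((-133723 - 298) + 112899) + 144467 = (-134021 + 112899) + 144467 = -21122 + 144467 = 123345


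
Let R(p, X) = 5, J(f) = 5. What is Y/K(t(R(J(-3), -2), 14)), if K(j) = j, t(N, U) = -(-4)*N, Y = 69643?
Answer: 69643/20 ≈ 3482.1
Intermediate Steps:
t(N, U) = 4*N
Y/K(t(R(J(-3), -2), 14)) = 69643/((4*5)) = 69643/20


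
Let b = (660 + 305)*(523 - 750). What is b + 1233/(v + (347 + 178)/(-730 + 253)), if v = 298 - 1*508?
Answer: -53669906/245 ≈ -2.1906e+5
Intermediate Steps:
b = -219055 (b = 965*(-227) = -219055)
v = -210 (v = 298 - 508 = -210)
b + 1233/(v + (347 + 178)/(-730 + 253)) = -219055 + 1233/(-210 + (347 + 178)/(-730 + 253)) = -219055 + 1233/(-210 + 525/(-477)) = -219055 + 1233/(-210 + 525*(-1/477)) = -219055 + 1233/(-210 - 175/159) = -219055 + 1233/(-33565/159) = -219055 - 159/33565*1233 = -219055 - 1431/245 = -53669906/245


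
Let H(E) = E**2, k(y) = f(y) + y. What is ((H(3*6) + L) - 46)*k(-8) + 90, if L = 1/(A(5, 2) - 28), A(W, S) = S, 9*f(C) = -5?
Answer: -59491/26 ≈ -2288.1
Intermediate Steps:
f(C) = -5/9 (f(C) = (1/9)*(-5) = -5/9)
k(y) = -5/9 + y
L = -1/26 (L = 1/(2 - 28) = 1/(-26) = -1/26 ≈ -0.038462)
((H(3*6) + L) - 46)*k(-8) + 90 = (((3*6)**2 - 1/26) - 46)*(-5/9 - 8) + 90 = ((18**2 - 1/26) - 46)*(-77/9) + 90 = ((324 - 1/26) - 46)*(-77/9) + 90 = (8423/26 - 46)*(-77/9) + 90 = (7227/26)*(-77/9) + 90 = -61831/26 + 90 = -59491/26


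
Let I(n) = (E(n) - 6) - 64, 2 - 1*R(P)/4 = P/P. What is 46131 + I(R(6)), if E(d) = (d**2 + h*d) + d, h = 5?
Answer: 46101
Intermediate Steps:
E(d) = d**2 + 6*d (E(d) = (d**2 + 5*d) + d = d**2 + 6*d)
R(P) = 4 (R(P) = 8 - 4*P/P = 8 - 4*1 = 8 - 4 = 4)
I(n) = -70 + n*(6 + n) (I(n) = (n*(6 + n) - 6) - 64 = (-6 + n*(6 + n)) - 64 = -70 + n*(6 + n))
46131 + I(R(6)) = 46131 + (-70 + 4*(6 + 4)) = 46131 + (-70 + 4*10) = 46131 + (-70 + 40) = 46131 - 30 = 46101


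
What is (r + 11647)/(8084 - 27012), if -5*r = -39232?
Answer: -97467/94640 ≈ -1.0299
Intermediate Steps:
r = 39232/5 (r = -⅕*(-39232) = 39232/5 ≈ 7846.4)
(r + 11647)/(8084 - 27012) = (39232/5 + 11647)/(8084 - 27012) = (97467/5)/(-18928) = (97467/5)*(-1/18928) = -97467/94640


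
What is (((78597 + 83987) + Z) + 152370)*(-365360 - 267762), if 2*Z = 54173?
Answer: -216553365441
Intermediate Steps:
Z = 54173/2 (Z = (½)*54173 = 54173/2 ≈ 27087.)
(((78597 + 83987) + Z) + 152370)*(-365360 - 267762) = (((78597 + 83987) + 54173/2) + 152370)*(-365360 - 267762) = ((162584 + 54173/2) + 152370)*(-633122) = (379341/2 + 152370)*(-633122) = (684081/2)*(-633122) = -216553365441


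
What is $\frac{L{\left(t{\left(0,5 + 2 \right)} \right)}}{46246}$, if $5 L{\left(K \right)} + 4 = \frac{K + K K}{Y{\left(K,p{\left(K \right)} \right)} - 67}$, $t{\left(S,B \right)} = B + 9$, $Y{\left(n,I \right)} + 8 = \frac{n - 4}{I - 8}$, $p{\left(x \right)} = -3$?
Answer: $- \frac{634}{19353951} \approx -3.2758 \cdot 10^{-5}$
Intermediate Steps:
$Y{\left(n,I \right)} = -8 + \frac{-4 + n}{-8 + I}$ ($Y{\left(n,I \right)} = -8 + \frac{n - 4}{I - 8} = -8 + \frac{-4 + n}{-8 + I}$)
$t{\left(S,B \right)} = 9 + B$
$L{\left(K \right)} = - \frac{4}{5} + \frac{K + K^{2}}{5 \left(- \frac{821}{11} - \frac{K}{11}\right)}$ ($L{\left(K \right)} = - \frac{4}{5} + \frac{\left(K + K K\right) \frac{1}{\frac{60 + K - -24}{-8 - 3} - 67}}{5} = - \frac{4}{5} + \frac{\left(K + K^{2}\right) \frac{1}{\frac{60 + K + 24}{-11} - 67}}{5} = - \frac{4}{5} + \frac{\left(K + K^{2}\right) \frac{1}{- \frac{84 + K}{11} - 67}}{5} = - \frac{4}{5} + \frac{\left(K + K^{2}\right) \frac{1}{\left(- \frac{84}{11} - \frac{K}{11}\right) - 67}}{5} = - \frac{4}{5} + \frac{\left(K + K^{2}\right) \frac{1}{- \frac{821}{11} - \frac{K}{11}}}{5} = - \frac{4}{5} + \frac{\frac{1}{- \frac{821}{11} - \frac{K}{11}} \left(K + K^{2}\right)}{5} = - \frac{4}{5} + \frac{K + K^{2}}{5 \left(- \frac{821}{11} - \frac{K}{11}\right)}$)
$\frac{L{\left(t{\left(0,5 + 2 \right)} \right)}}{46246} = \frac{\frac{1}{5} \frac{1}{821 + \left(9 + \left(5 + 2\right)\right)} \left(-3284 - 15 \left(9 + \left(5 + 2\right)\right) - 11 \left(9 + \left(5 + 2\right)\right)^{2}\right)}{46246} = \frac{-3284 - 15 \left(9 + 7\right) - 11 \left(9 + 7\right)^{2}}{5 \left(821 + \left(9 + 7\right)\right)} \frac{1}{46246} = \frac{-3284 - 240 - 11 \cdot 16^{2}}{5 \left(821 + 16\right)} \frac{1}{46246} = \frac{-3284 - 240 - 2816}{5 \cdot 837} \cdot \frac{1}{46246} = \frac{1}{5} \cdot \frac{1}{837} \left(-3284 - 240 - 2816\right) \frac{1}{46246} = \frac{1}{5} \cdot \frac{1}{837} \left(-6340\right) \frac{1}{46246} = \left(- \frac{1268}{837}\right) \frac{1}{46246} = - \frac{634}{19353951}$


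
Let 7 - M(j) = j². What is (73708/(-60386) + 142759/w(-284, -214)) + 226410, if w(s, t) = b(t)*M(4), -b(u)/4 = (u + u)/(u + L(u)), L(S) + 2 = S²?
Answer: -22784005756213/116303436 ≈ -1.9590e+5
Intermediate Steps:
L(S) = -2 + S²
M(j) = 7 - j²
b(u) = -8*u/(-2 + u + u²) (b(u) = -4*(u + u)/(u + (-2 + u²)) = -4*2*u/(-2 + u + u²) = -8*u/(-2 + u + u²))
w(s, t) = 72*t/(-2 + t + t²) (w(s, t) = (-8*t/(-2 + t + t²))*(7 - 1*4²) = (-8*t/(-2 + t + t²))*(7 - 1*16) = (-8*t/(-2 + t + t²))*(7 - 16) = -8*t/(-2 + t + t²)*(-9) = 72*t/(-2 + t + t²))
(73708/(-60386) + 142759/w(-284, -214)) + 226410 = (73708/(-60386) + 142759/((72*(-214)/(-2 - 214 + (-214)²)))) + 226410 = (73708*(-1/60386) + 142759/((72*(-214)/(-2 - 214 + 45796)))) + 226410 = (-36854/30193 + 142759/((72*(-214)/45580))) + 226410 = (-36854/30193 + 142759/((72*(-214)*(1/45580)))) + 226410 = (-36854/30193 + 142759/(-3852/11395)) + 226410 = (-36854/30193 + 142759*(-11395/3852)) + 226410 = (-36854/30193 - 1626738805/3852) + 226410 = -49116266700973/116303436 + 226410 = -22784005756213/116303436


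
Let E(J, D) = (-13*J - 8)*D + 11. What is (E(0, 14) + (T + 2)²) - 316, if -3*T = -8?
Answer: -3557/9 ≈ -395.22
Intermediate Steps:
T = 8/3 (T = -⅓*(-8) = 8/3 ≈ 2.6667)
E(J, D) = 11 + D*(-8 - 13*J) (E(J, D) = (-8 - 13*J)*D + 11 = D*(-8 - 13*J) + 11 = 11 + D*(-8 - 13*J))
(E(0, 14) + (T + 2)²) - 316 = ((11 - 8*14 - 13*14*0) + (8/3 + 2)²) - 316 = ((11 - 112 + 0) + (14/3)²) - 316 = (-101 + 196/9) - 316 = -713/9 - 316 = -3557/9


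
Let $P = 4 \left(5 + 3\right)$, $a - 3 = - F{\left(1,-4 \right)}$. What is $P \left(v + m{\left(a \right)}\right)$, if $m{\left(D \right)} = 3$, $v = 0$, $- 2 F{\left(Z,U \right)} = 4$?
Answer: $96$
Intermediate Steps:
$F{\left(Z,U \right)} = -2$ ($F{\left(Z,U \right)} = \left(- \frac{1}{2}\right) 4 = -2$)
$a = 5$ ($a = 3 - -2 = 3 + 2 = 5$)
$P = 32$ ($P = 4 \cdot 8 = 32$)
$P \left(v + m{\left(a \right)}\right) = 32 \left(0 + 3\right) = 32 \cdot 3 = 96$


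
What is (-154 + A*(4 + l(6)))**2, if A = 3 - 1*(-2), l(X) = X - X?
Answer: 17956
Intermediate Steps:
l(X) = 0
A = 5 (A = 3 + 2 = 5)
(-154 + A*(4 + l(6)))**2 = (-154 + 5*(4 + 0))**2 = (-154 + 5*4)**2 = (-154 + 20)**2 = (-134)**2 = 17956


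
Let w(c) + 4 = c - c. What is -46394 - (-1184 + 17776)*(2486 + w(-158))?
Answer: -41227738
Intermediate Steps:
w(c) = -4 (w(c) = -4 + (c - c) = -4 + 0 = -4)
-46394 - (-1184 + 17776)*(2486 + w(-158)) = -46394 - (-1184 + 17776)*(2486 - 4) = -46394 - 16592*2482 = -46394 - 1*41181344 = -46394 - 41181344 = -41227738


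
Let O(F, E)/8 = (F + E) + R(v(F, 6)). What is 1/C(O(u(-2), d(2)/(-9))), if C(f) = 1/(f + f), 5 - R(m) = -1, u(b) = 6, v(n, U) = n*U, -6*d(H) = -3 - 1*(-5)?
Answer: 5200/27 ≈ 192.59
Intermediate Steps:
d(H) = -1/3 (d(H) = -(-3 - 1*(-5))/6 = -(-3 + 5)/6 = -1/6*2 = -1/3)
v(n, U) = U*n
R(m) = 6 (R(m) = 5 - 1*(-1) = 5 + 1 = 6)
O(F, E) = 48 + 8*E + 8*F (O(F, E) = 8*((F + E) + 6) = 8*((E + F) + 6) = 8*(6 + E + F) = 48 + 8*E + 8*F)
C(f) = 1/(2*f)
1/C(O(u(-2), d(2)/(-9))) = 1/(1/(2*(48 + 8*(-1/3/(-9)) + 8*6))) = 1/(1/(2*(48 + 8*(-1/3*(-1/9)) + 48))) = 1/(1/(2*(48 + 8*(1/27) + 48))) = 1/(1/(2*(48 + 8/27 + 48))) = 1/(1/(2*(2600/27))) = 1/((1/2)*(27/2600)) = 1/(27/5200) = 5200/27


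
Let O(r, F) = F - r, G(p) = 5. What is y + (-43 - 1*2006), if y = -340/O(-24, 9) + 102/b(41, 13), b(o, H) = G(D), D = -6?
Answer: -336419/165 ≈ -2038.9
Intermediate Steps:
b(o, H) = 5
y = 1666/165 (y = -340/(9 - 1*(-24)) + 102/5 = -340/(9 + 24) + 102*(1/5) = -340/33 + 102/5 = 1666/165 ≈ 10.097)
y + (-43 - 1*2006) = 1666/165 + (-43 - 1*2006) = 1666/165 + (-43 - 2006) = 1666/165 - 2049 = -336419/165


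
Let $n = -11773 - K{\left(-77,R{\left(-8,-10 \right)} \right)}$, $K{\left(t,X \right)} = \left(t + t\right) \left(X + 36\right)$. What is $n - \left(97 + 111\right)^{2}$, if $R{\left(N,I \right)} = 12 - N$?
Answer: $-46413$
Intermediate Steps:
$K{\left(t,X \right)} = 2 t \left(36 + X\right)$
$n = -3149$ ($n = -11773 - 2 \left(-77\right) \left(36 + \left(12 - -8\right)\right) = -11773 - 2 \left(-77\right) \left(36 + \left(12 + 8\right)\right) = -11773 - 2 \left(-77\right) \left(36 + 20\right) = -11773 - 2 \left(-77\right) 56 = -11773 - -8624 = -11773 + 8624 = -3149$)
$n - \left(97 + 111\right)^{2} = -3149 - \left(97 + 111\right)^{2} = -3149 - 208^{2} = -3149 - 43264 = -46413$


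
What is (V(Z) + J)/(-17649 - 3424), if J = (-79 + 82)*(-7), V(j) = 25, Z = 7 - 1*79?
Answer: -4/21073 ≈ -0.00018982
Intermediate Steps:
Z = -72 (Z = 7 - 79 = -72)
J = -21 (J = 3*(-7) = -21)
(V(Z) + J)/(-17649 - 3424) = (25 - 21)/(-17649 - 3424) = 4/(-21073) = 4*(-1/21073) = -4/21073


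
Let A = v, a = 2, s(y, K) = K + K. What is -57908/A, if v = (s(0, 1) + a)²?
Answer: -14477/4 ≈ -3619.3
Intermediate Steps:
s(y, K) = 2*K
v = 16 (v = (2*1 + 2)² = (2 + 2)² = 4² = 16)
A = 16
-57908/A = -57908/16 = -57908*1/16 = -14477/4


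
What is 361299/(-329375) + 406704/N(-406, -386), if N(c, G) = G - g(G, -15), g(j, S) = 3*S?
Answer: -139522719/116875 ≈ -1193.8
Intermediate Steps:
N(c, G) = 45 + G (N(c, G) = G - 3*(-15) = G - 1*(-45) = G + 45 = 45 + G)
361299/(-329375) + 406704/N(-406, -386) = 361299/(-329375) + 406704/(45 - 386) = 361299*(-1/329375) + 406704/(-341) = -361299/329375 + 406704*(-1/341) = -361299/329375 - 406704/341 = -139522719/116875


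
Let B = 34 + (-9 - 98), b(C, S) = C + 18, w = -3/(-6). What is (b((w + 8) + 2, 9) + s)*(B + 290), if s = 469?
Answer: 215915/2 ≈ 1.0796e+5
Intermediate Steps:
w = ½ (w = -3*(-⅙) = ½ ≈ 0.50000)
b(C, S) = 18 + C
B = -73 (B = 34 - 107 = -73)
(b((w + 8) + 2, 9) + s)*(B + 290) = ((18 + ((½ + 8) + 2)) + 469)*(-73 + 290) = ((18 + (17/2 + 2)) + 469)*217 = ((18 + 21/2) + 469)*217 = (57/2 + 469)*217 = (995/2)*217 = 215915/2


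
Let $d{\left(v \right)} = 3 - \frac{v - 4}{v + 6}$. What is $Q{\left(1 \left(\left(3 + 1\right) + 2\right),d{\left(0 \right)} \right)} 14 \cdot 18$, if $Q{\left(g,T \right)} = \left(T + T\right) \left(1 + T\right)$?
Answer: $8624$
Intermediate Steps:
$d{\left(v \right)} = 3 - \frac{-4 + v}{6 + v}$
$Q{\left(g,T \right)} = 2 T \left(1 + T\right)$
$Q{\left(1 \left(\left(3 + 1\right) + 2\right),d{\left(0 \right)} \right)} 14 \cdot 18 = 2 \frac{2 \left(11 + 0\right)}{6 + 0} \left(1 + \frac{2 \left(11 + 0\right)}{6 + 0}\right) 14 \cdot 18 = 2 \cdot 2 \cdot \frac{1}{6} \cdot 11 \left(1 + 2 \cdot \frac{1}{6} \cdot 11\right) 14 \cdot 18 = 2 \cdot \frac{11}{3} \left(1 + \frac{11}{3}\right) 14 \cdot 18 = 2 \cdot \frac{11}{3} \cdot \frac{14}{3} \cdot 14 \cdot 18 = \frac{308}{9} \cdot 14 \cdot 18 = \frac{4312}{9} \cdot 18 = 8624$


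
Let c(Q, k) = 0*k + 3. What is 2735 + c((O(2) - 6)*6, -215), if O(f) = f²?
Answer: 2738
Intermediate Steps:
c(Q, k) = 3 (c(Q, k) = 0 + 3 = 3)
2735 + c((O(2) - 6)*6, -215) = 2735 + 3 = 2738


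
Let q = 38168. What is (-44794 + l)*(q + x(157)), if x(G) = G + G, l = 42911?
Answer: -72461606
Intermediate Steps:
x(G) = 2*G
(-44794 + l)*(q + x(157)) = (-44794 + 42911)*(38168 + 2*157) = -1883*(38168 + 314) = -1883*38482 = -72461606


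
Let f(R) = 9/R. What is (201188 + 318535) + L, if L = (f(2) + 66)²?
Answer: 2098773/4 ≈ 5.2469e+5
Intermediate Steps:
L = 19881/4 (L = (9/2 + 66)² = (141/2)² = 19881/4 ≈ 4970.3)
(201188 + 318535) + L = (201188 + 318535) + 19881/4 = 519723 + 19881/4 = 2098773/4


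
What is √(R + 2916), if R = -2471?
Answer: √445 ≈ 21.095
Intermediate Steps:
√(R + 2916) = √(-2471 + 2916) = √445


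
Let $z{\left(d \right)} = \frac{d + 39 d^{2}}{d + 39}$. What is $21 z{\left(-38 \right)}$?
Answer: $1181838$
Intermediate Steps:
$z{\left(d \right)} = \frac{d + 39 d^{2}}{39 + d}$
$21 z{\left(-38 \right)} = 21 \left(- \frac{38 \left(1 + 39 \left(-38\right)\right)}{39 - 38}\right) = 21 \left(- \frac{38 \left(1 - 1482\right)}{1}\right) = 21 \left(\left(-38\right) 1 \left(-1481\right)\right) = 21 \cdot 56278 = 1181838$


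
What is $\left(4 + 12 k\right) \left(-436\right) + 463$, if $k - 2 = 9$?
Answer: $-58833$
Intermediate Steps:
$k = 11$ ($k = 2 + 9 = 11$)
$\left(4 + 12 k\right) \left(-436\right) + 463 = \left(4 + 12 \cdot 11\right) \left(-436\right) + 463 = \left(4 + 132\right) \left(-436\right) + 463 = 136 \left(-436\right) + 463 = -59296 + 463 = -58833$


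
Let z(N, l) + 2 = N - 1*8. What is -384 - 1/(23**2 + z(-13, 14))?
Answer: -194305/506 ≈ -384.00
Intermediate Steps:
z(N, l) = -10 + N (z(N, l) = -2 + (N - 1*8) = -2 + (N - 8) = -2 + (-8 + N) = -10 + N)
-384 - 1/(23**2 + z(-13, 14)) = -384 - 1/(23**2 + (-10 - 13)) = -384 - 1/(529 - 23) = -384 - 1/506 = -194305/506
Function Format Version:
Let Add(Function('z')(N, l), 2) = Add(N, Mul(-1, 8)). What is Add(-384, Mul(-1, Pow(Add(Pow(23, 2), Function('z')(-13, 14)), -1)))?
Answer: Rational(-194305, 506) ≈ -384.00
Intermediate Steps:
Function('z')(N, l) = Add(-10, N) (Function('z')(N, l) = Add(-2, Add(N, Mul(-1, 8))) = Add(-2, Add(N, -8)) = Add(-2, Add(-8, N)) = Add(-10, N))
Add(-384, Mul(-1, Pow(Add(Pow(23, 2), Function('z')(-13, 14)), -1))) = Add(-384, Mul(-1, Pow(Add(Pow(23, 2), Add(-10, -13)), -1))) = Add(-384, Mul(-1, Pow(Add(529, -23), -1))) = Add(-384, Mul(-1, Pow(506, -1))) = Add(-384, Mul(-1, Rational(1, 506))) = Add(-384, Rational(-1, 506)) = Rational(-194305, 506)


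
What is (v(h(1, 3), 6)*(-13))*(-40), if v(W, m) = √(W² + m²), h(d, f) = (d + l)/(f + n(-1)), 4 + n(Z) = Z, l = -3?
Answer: 520*√37 ≈ 3163.0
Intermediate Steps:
n(Z) = -4 + Z
h(d, f) = (-3 + d)/(-5 + f) (h(d, f) = (d - 3)/(f + (-4 - 1)) = (-3 + d)/(f - 5) = (-3 + d)/(-5 + f))
(v(h(1, 3), 6)*(-13))*(-40) = (√(((-3 + 1)/(-5 + 3))² + 6²)*(-13))*(-40) = (√((-2/(-2))² + 36)*(-13))*(-40) = (√((-½*(-2))² + 36)*(-13))*(-40) = (√(1² + 36)*(-13))*(-40) = (√(1 + 36)*(-13))*(-40) = (√37*(-13))*(-40) = -13*√37*(-40) = 520*√37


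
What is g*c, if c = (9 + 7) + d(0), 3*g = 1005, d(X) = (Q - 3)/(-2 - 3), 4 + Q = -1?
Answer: 5896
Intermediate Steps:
Q = -5 (Q = -4 - 1 = -5)
d(X) = 8/5 (d(X) = (-5 - 3)/(-2 - 3) = -8/(-5) = -8*(-1/5) = 8/5)
g = 335 (g = (1/3)*1005 = 335)
c = 88/5 (c = (9 + 7) + 8/5 = 16 + 8/5 = 88/5 ≈ 17.600)
g*c = 335*(88/5) = 5896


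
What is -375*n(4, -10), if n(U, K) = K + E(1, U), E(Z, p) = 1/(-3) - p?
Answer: 5375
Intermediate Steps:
E(Z, p) = -⅓ - p
n(U, K) = -⅓ + K - U (n(U, K) = K + (-⅓ - U) = -⅓ + K - U)
-375*n(4, -10) = -375*(-⅓ - 10 - 1*4) = -375*(-⅓ - 10 - 4) = -375*(-43/3) = 5375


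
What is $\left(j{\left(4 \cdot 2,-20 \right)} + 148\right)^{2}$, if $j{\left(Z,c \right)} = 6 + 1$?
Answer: $24025$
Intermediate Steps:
$j{\left(Z,c \right)} = 7$
$\left(j{\left(4 \cdot 2,-20 \right)} + 148\right)^{2} = \left(7 + 148\right)^{2} = 155^{2} = 24025$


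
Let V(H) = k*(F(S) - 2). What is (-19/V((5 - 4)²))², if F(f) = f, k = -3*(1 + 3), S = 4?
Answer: 361/576 ≈ 0.62674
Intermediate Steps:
k = -12 (k = -3*4 = -12)
V(H) = -24 (V(H) = -12*(4 - 2) = -12*2 = -24)
(-19/V((5 - 4)²))² = (-19/(-24))² = (-19*(-1/24))² = (19/24)² = 361/576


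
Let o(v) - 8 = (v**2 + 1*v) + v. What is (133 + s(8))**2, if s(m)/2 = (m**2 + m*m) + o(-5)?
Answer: 189225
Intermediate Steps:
o(v) = 8 + v**2 + 2*v (o(v) = 8 + ((v**2 + 1*v) + v) = 8 + ((v**2 + v) + v) = 8 + ((v + v**2) + v) = 8 + (v**2 + 2*v) = 8 + v**2 + 2*v)
s(m) = 46 + 4*m**2 (s(m) = 2*((m**2 + m*m) + (8 + (-5)**2 + 2*(-5))) = 2*((m**2 + m**2) + (8 + 25 - 10)) = 2*(2*m**2 + 23) = 2*(23 + 2*m**2) = 46 + 4*m**2)
(133 + s(8))**2 = (133 + (46 + 4*8**2))**2 = (133 + (46 + 4*64))**2 = (133 + (46 + 256))**2 = (133 + 302)**2 = 435**2 = 189225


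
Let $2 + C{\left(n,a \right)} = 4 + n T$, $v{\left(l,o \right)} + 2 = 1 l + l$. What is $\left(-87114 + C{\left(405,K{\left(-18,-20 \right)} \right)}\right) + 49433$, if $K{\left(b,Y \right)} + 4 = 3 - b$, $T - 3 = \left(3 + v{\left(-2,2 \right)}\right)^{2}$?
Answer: $-32819$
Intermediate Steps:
$v{\left(l,o \right)} = -2 + 2 l$ ($v{\left(l,o \right)} = -2 + \left(1 l + l\right) = -2 + \left(l + l\right) = -2 + 2 l$)
$T = 12$ ($T = 3 + \left(3 + \left(-2 + 2 \left(-2\right)\right)\right)^{2} = 3 + \left(3 - 6\right)^{2} = 3 + \left(-3\right)^{2} = 3 + 9 = 12$)
$K{\left(b,Y \right)} = -1 - b$ ($K{\left(b,Y \right)} = -4 - \left(-3 + b\right) = -1 - b$)
$C{\left(n,a \right)} = 2 + 12 n$ ($C{\left(n,a \right)} = -2 + \left(4 + n 12\right) = -2 + \left(4 + 12 n\right) = 2 + 12 n$)
$\left(-87114 + C{\left(405,K{\left(-18,-20 \right)} \right)}\right) + 49433 = \left(-87114 + \left(2 + 12 \cdot 405\right)\right) + 49433 = \left(-87114 + \left(2 + 4860\right)\right) + 49433 = \left(-87114 + 4862\right) + 49433 = -82252 + 49433 = -32819$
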